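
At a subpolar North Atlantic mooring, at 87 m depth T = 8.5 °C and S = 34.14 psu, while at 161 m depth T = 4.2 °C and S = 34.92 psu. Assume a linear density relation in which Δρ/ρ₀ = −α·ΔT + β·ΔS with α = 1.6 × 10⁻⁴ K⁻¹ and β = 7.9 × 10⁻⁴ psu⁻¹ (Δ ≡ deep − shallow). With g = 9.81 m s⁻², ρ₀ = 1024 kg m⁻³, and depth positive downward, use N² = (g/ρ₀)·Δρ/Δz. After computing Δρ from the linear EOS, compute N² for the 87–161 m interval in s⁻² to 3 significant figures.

ΔT = -4.3 K, ΔS = +0.78 psu (deep − shallow).
Δρ/ρ₀ = −αΔT + βΔS = 6.88 × 10⁻⁴ + 6.162 × 10⁻⁴ = 1.3042 × 10⁻³, so Δρ ≈ 1.336 kg m⁻³.
N² = (g/ρ₀)·Δρ/Δz = g·(Δρ/ρ₀)/Δz = 9.81 × 1.3042 × 10⁻³ / 74 = 1.7289 × 10⁻⁴ s⁻² ≈ 1.73 × 10⁻⁴ s⁻².

1.73 × 10⁻⁴ s⁻²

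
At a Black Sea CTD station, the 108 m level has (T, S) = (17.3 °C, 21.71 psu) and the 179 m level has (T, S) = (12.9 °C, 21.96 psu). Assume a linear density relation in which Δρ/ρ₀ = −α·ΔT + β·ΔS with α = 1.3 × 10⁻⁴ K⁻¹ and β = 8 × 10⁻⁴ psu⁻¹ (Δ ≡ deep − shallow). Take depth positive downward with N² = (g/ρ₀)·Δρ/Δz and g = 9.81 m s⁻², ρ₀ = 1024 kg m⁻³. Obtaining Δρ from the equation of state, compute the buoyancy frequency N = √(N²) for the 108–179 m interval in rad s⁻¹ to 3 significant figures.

ΔT = -4.4 K, ΔS = +0.25 psu (deep − shallow).
Δρ/ρ₀ = −αΔT + βΔS = 5.72 × 10⁻⁴ + 2.00 × 10⁻⁴ = 7.72 × 10⁻⁴, so Δρ ≈ 0.7905 kg m⁻³.
N² = (g/ρ₀)·Δρ/Δz = g·(Δρ/ρ₀)/Δz = 9.81 × 7.72 × 10⁻⁴ / 71 = 1.0667 × 10⁻⁴ s⁻².
N = √(1.0667 × 10⁻⁴) = 0.010328 rad s⁻¹ ≈ 0.0103 rad s⁻¹.

0.0103 rad s⁻¹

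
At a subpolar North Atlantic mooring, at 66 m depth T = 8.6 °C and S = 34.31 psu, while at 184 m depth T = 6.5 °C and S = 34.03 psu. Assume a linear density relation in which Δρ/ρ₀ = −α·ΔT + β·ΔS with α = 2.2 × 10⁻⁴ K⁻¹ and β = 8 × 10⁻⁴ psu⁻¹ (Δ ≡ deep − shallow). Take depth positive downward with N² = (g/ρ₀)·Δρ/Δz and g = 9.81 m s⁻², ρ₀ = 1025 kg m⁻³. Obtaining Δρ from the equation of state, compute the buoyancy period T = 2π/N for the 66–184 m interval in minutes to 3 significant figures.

23.5 min

ΔT = -2.1 K, ΔS = -0.28 psu (deep − shallow).
Δρ/ρ₀ = −αΔT + βΔS = 4.62 × 10⁻⁴ − 2.24 × 10⁻⁴ = 2.38 × 10⁻⁴, so Δρ ≈ 0.2440 kg m⁻³.
N² = (g/ρ₀)·Δρ/Δz = g·(Δρ/ρ₀)/Δz = 9.81 × 2.38 × 10⁻⁴ / 118 = 1.9786 × 10⁻⁵ s⁻².
N = √(1.9786 × 10⁻⁵) = 4.4481 × 10⁻³ rad s⁻¹ → T = 2π/N = 1.4126 × 10³ s = 23.543 min ≈ 23.5 min.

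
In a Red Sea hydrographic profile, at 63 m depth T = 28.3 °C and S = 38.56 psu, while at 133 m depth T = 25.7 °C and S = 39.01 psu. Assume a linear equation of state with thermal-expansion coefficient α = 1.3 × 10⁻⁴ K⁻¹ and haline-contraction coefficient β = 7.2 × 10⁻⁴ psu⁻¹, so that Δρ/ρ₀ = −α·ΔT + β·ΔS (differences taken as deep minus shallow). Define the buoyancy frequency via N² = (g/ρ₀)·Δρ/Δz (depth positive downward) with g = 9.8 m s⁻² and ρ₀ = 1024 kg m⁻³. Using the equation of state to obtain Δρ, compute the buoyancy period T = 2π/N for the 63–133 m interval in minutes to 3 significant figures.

ΔT = -2.6 K, ΔS = +0.45 psu (deep − shallow).
Δρ/ρ₀ = −αΔT + βΔS = 3.38 × 10⁻⁴ + 3.24 × 10⁻⁴ = 6.62 × 10⁻⁴, so Δρ ≈ 0.6779 kg m⁻³.
N² = (g/ρ₀)·Δρ/Δz = g·(Δρ/ρ₀)/Δz = 9.8 × 6.62 × 10⁻⁴ / 70 = 9.2680 × 10⁻⁵ s⁻².
N = √(9.2680 × 10⁻⁵) = 9.6270 × 10⁻³ rad s⁻¹ → T = 2π/N = 652.66 s = 10.878 min ≈ 10.9 min.

10.9 min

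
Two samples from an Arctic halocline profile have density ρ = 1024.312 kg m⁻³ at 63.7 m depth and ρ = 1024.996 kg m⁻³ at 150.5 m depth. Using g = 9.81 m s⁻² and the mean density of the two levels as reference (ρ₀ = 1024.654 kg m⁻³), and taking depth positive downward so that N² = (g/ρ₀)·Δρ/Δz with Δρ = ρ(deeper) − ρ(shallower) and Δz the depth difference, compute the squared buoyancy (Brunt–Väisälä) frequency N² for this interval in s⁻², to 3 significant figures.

7.54 × 10⁻⁵ s⁻²

Δρ = 1024.996 − 1024.312 = 0.684 kg m⁻³ over Δz = 150.5 − 63.7 = 86.8 m.
N² = (9.81/1024.654) × (0.684/86.8) = 7.5445 × 10⁻⁵ s⁻² ≈ 7.54 × 10⁻⁵ s⁻².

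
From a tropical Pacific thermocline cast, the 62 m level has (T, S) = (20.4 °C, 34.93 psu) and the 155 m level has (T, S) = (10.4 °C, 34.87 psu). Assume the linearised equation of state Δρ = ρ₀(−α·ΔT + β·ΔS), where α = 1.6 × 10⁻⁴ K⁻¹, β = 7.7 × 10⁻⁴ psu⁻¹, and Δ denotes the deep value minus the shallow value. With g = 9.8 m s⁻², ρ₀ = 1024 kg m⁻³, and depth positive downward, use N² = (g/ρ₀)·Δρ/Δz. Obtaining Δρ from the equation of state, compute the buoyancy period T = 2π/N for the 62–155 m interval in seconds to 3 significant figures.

ΔT = -10.0 K, ΔS = -0.06 psu (deep − shallow).
Δρ/ρ₀ = −αΔT + βΔS = 1.60 × 10⁻³ − 4.62 × 10⁻⁵ = 1.5538 × 10⁻³, so Δρ ≈ 1.591 kg m⁻³.
N² = (g/ρ₀)·Δρ/Δz = g·(Δρ/ρ₀)/Δz = 9.8 × 1.5538 × 10⁻³ / 93 = 1.6373 × 10⁻⁴ s⁻².
N = √(1.6373 × 10⁻⁴) = 0.012796 rad s⁻¹ → T = 2π/N = 491.03 s ≈ 491 s.

491 s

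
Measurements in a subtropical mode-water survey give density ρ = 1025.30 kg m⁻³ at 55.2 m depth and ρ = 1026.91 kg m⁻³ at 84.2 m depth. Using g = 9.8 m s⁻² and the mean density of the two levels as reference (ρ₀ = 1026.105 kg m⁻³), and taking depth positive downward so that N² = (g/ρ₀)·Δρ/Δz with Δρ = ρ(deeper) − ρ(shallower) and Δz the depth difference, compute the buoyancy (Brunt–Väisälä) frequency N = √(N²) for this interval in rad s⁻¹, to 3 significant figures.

Δρ = 1026.91 − 1025.30 = 1.61 kg m⁻³ over Δz = 84.2 − 55.2 = 29 m.
N² = (9.8/1026.105) × (1.61/29) = 5.3023 × 10⁻⁴ s⁻².
N = √(5.3023 × 10⁻⁴) = 0.023027 rad s⁻¹ ≈ 0.0230 rad s⁻¹.

0.0230 rad s⁻¹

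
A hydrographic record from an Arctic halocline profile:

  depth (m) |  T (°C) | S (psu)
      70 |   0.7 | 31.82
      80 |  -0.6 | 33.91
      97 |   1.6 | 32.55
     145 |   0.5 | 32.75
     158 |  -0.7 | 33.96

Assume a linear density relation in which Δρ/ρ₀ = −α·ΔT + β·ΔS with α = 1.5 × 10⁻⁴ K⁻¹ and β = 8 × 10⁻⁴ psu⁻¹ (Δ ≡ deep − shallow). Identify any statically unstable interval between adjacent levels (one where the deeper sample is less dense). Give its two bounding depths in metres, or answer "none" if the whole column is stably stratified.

80–97 m

Evaluate Δρ/ρ₀ = −αΔT + βΔS across each adjacent pair:
  70–80 m: −αΔT+βΔS = −(1.5 × 10⁻⁴)(-1.3)+(8 × 10⁻⁴)(+2.09) = 1.9 × 10⁻³ → stable
  80–97 m: −αΔT+βΔS = −(1.5 × 10⁻⁴)(+2.2)+(8 × 10⁻⁴)(-1.36) = -1.4 × 10⁻³ → UNSTABLE
  97–145 m: −αΔT+βΔS = −(1.5 × 10⁻⁴)(-1.1)+(8 × 10⁻⁴)(+0.20) = 3.2 × 10⁻⁴ → stable
  145–158 m: −αΔT+βΔS = −(1.5 × 10⁻⁴)(-1.2)+(8 × 10⁻⁴)(+1.21) = 1.1 × 10⁻³ → stable
The 80–97 m interval has Δρ < 0: lighter water underlies denser water.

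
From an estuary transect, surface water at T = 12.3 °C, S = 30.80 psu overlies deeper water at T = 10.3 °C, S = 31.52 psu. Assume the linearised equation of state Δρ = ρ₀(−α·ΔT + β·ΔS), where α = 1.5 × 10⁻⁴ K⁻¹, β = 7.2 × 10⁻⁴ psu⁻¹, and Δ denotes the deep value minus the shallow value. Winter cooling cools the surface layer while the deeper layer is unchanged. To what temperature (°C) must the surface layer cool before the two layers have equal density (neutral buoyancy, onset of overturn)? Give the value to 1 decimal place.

Neutral buoyancy requires Δρ = 0, i.e. −α(T_deep − T_surf′) + β(S_deep − S_surf) = 0.
T_surf′ = T_deep − (β/α)·ΔS = 10.3 − (7.2 × 10⁻⁴/1.5 × 10⁻⁴)·(+0.72) = 6.844 °C.
Cooling required: 12.3 − (6.844) = 5.456 °C.

6.8 °C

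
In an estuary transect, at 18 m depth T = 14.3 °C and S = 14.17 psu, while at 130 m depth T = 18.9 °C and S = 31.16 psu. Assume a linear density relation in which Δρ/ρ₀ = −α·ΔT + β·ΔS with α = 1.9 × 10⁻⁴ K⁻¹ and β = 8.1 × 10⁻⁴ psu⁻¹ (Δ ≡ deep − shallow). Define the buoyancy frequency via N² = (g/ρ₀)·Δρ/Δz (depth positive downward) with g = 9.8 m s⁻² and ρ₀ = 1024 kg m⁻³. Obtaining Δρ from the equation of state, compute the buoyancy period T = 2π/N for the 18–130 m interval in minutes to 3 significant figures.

ΔT = +4.6 K, ΔS = +16.99 psu (deep − shallow).
Δρ/ρ₀ = −αΔT + βΔS = -8.74 × 10⁻⁴ + 0.0137619 = 0.0128879, so Δρ ≈ 13.20 kg m⁻³.
N² = (g/ρ₀)·Δρ/Δz = g·(Δρ/ρ₀)/Δz = 9.8 × 0.0128879 / 112 = 1.1277 × 10⁻³ s⁻².
N = √(1.1277 × 10⁻³) = 0.033581 rad s⁻¹ → T = 2π/N = 187.11 s = 3.1185 min ≈ 3.12 min.

3.12 min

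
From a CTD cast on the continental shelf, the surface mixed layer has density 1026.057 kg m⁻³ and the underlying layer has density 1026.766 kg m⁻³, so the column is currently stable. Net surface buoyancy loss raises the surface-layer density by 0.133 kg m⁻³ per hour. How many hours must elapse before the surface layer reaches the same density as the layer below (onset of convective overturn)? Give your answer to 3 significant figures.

Density deficit of the surface layer: 1026.766 − 1026.057 = 0.709 kg m⁻³.
Required change = 0.709 / 0.133 = 5.33 hours.

5.33 hours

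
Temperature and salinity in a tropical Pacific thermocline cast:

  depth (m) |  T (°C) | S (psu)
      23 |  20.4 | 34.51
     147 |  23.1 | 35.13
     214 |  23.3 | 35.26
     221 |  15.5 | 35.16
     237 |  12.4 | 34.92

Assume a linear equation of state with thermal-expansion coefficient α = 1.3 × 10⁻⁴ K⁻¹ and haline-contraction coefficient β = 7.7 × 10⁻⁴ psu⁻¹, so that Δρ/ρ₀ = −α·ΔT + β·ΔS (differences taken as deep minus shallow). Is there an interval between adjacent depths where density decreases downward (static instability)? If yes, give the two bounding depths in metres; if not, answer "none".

Evaluate Δρ/ρ₀ = −αΔT + βΔS across each adjacent pair:
  23–147 m: −αΔT+βΔS = −(1.3 × 10⁻⁴)(+2.7)+(7.7 × 10⁻⁴)(+0.62) = 1.3 × 10⁻⁴ → stable
  147–214 m: −αΔT+βΔS = −(1.3 × 10⁻⁴)(+0.2)+(7.7 × 10⁻⁴)(+0.13) = 7.4 × 10⁻⁵ → stable
  214–221 m: −αΔT+βΔS = −(1.3 × 10⁻⁴)(-7.8)+(7.7 × 10⁻⁴)(-0.10) = 9.4 × 10⁻⁴ → stable
  221–237 m: −αΔT+βΔS = −(1.3 × 10⁻⁴)(-3.1)+(7.7 × 10⁻⁴)(-0.24) = 2.2 × 10⁻⁴ → stable
Every interval has Δρ > 0: the column is stably stratified throughout.

none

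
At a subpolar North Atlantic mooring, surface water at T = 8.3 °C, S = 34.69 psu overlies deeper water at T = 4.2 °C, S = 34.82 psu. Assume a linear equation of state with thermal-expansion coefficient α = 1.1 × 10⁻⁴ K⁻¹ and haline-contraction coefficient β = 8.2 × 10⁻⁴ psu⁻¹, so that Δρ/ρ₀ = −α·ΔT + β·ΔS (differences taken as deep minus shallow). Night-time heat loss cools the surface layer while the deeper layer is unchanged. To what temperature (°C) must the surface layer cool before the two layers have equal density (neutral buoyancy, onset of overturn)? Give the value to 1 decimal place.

Neutral buoyancy requires Δρ = 0, i.e. −α(T_deep − T_surf′) + β(S_deep − S_surf) = 0.
T_surf′ = T_deep − (β/α)·ΔS = 4.2 − (8.2 × 10⁻⁴/1.1 × 10⁻⁴)·(+0.13) = 3.231 °C.
Cooling required: 8.3 − (3.231) = 5.069 °C.

3.2 °C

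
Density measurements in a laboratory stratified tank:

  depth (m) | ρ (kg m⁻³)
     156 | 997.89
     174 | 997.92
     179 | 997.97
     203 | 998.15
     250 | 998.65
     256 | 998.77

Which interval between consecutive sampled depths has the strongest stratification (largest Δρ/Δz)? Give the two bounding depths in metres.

250–256 m

Compute the density gradient over each adjacent pair:
  156–174 m: Δρ/Δz = 0.03/18 = 1.7 × 10⁻³ kg m⁻⁴
  174–179 m: Δρ/Δz = 0.05/5 = 0.010 kg m⁻⁴
  179–203 m: Δρ/Δz = 0.18/24 = 7.5 × 10⁻³ kg m⁻⁴
  203–250 m: Δρ/Δz = 0.50/47 = 0.011 kg m⁻⁴
  250–256 m: Δρ/Δz = 0.12/6 = 0.020 kg m⁻⁴
The largest gradient is in the 250–256 m interval — the pycnocline.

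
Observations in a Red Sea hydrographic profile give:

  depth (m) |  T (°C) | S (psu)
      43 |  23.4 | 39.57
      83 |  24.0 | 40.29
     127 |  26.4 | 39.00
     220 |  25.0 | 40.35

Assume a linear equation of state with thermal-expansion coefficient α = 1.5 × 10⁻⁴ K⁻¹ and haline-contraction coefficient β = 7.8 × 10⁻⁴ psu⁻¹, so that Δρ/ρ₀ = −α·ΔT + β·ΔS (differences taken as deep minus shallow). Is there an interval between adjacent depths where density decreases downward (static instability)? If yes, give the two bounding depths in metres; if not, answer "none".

83–127 m

Evaluate Δρ/ρ₀ = −αΔT + βΔS across each adjacent pair:
  43–83 m: −αΔT+βΔS = −(1.5 × 10⁻⁴)(+0.6)+(7.8 × 10⁻⁴)(+0.72) = 4.7 × 10⁻⁴ → stable
  83–127 m: −αΔT+βΔS = −(1.5 × 10⁻⁴)(+2.4)+(7.8 × 10⁻⁴)(-1.29) = -1.4 × 10⁻³ → UNSTABLE
  127–220 m: −αΔT+βΔS = −(1.5 × 10⁻⁴)(-1.4)+(7.8 × 10⁻⁴)(+1.35) = 1.3 × 10⁻³ → stable
The 83–127 m interval has Δρ < 0: lighter water underlies denser water.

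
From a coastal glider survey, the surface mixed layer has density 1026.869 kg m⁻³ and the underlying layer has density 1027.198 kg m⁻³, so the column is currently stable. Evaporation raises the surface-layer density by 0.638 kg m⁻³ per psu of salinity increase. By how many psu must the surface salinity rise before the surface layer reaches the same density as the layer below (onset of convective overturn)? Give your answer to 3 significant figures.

Density deficit of the surface layer: 1027.198 − 1026.869 = 0.329 kg m⁻³.
Required change = 0.329 / 0.638 = 0.516 psu.

0.516 psu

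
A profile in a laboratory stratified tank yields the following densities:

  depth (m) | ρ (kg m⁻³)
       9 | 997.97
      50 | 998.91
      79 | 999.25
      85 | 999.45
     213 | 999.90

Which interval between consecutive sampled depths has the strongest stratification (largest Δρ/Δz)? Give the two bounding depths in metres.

Compute the density gradient over each adjacent pair:
  9–50 m: Δρ/Δz = 0.94/41 = 0.023 kg m⁻⁴
  50–79 m: Δρ/Δz = 0.34/29 = 0.012 kg m⁻⁴
  79–85 m: Δρ/Δz = 0.20/6 = 0.033 kg m⁻⁴
  85–213 m: Δρ/Δz = 0.45/128 = 3.5 × 10⁻³ kg m⁻⁴
The largest gradient is in the 79–85 m interval — the pycnocline.

79–85 m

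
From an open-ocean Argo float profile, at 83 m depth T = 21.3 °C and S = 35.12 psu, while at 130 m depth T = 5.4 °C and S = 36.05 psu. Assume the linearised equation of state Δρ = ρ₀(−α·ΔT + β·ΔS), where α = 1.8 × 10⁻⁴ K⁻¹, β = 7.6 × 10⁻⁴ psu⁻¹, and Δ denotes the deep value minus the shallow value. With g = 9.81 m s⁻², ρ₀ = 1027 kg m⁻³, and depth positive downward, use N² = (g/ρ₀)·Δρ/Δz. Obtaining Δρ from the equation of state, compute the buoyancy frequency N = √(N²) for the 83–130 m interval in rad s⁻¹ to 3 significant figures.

ΔT = -15.9 K, ΔS = +0.93 psu (deep − shallow).
Δρ/ρ₀ = −αΔT + βΔS = 2.862 × 10⁻³ + 7.068 × 10⁻⁴ = 3.5688 × 10⁻³, so Δρ ≈ 3.665 kg m⁻³.
N² = (g/ρ₀)·Δρ/Δz = g·(Δρ/ρ₀)/Δz = 9.81 × 3.5688 × 10⁻³ / 47 = 7.4489 × 10⁻⁴ s⁻².
N = √(7.4489 × 10⁻⁴) = 0.027293 rad s⁻¹ ≈ 0.0273 rad s⁻¹.

0.0273 rad s⁻¹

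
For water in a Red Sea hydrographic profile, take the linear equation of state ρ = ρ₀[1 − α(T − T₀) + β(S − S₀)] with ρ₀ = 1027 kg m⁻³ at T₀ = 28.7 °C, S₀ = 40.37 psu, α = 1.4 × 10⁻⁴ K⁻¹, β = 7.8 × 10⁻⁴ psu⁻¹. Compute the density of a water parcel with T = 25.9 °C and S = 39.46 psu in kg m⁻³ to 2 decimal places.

T − T₀ = -2.8 K, S − S₀ = -0.91 psu.
Bracket = 1 − α·(-2.8) + β·(-0.91) = 1 + (-3.178 × 10⁻⁴) = 0.9996822.
ρ = 1027 × 0.9996822 = 1026.67 kg m⁻³.

1026.67 kg m⁻³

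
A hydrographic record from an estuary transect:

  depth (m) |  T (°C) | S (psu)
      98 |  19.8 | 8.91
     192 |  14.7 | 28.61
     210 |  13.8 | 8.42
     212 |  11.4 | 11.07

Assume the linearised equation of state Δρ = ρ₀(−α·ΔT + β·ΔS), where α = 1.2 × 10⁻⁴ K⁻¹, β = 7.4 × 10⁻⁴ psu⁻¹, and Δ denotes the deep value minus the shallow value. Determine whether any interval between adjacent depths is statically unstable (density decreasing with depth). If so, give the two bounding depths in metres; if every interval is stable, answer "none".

192–210 m

Evaluate Δρ/ρ₀ = −αΔT + βΔS across each adjacent pair:
  98–192 m: −αΔT+βΔS = −(1.2 × 10⁻⁴)(-5.1)+(7.4 × 10⁻⁴)(+19.70) = 0.015 → stable
  192–210 m: −αΔT+βΔS = −(1.2 × 10⁻⁴)(-0.9)+(7.4 × 10⁻⁴)(-20.19) = -0.015 → UNSTABLE
  210–212 m: −αΔT+βΔS = −(1.2 × 10⁻⁴)(-2.4)+(7.4 × 10⁻⁴)(+2.65) = 2.2 × 10⁻³ → stable
The 192–210 m interval has Δρ < 0: lighter water underlies denser water.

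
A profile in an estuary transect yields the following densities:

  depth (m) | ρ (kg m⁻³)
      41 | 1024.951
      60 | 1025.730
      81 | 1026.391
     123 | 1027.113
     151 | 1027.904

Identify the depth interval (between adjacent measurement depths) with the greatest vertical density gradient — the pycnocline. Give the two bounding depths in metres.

41–60 m

Compute the density gradient over each adjacent pair:
  41–60 m: Δρ/Δz = 0.779/19 = 0.041 kg m⁻⁴
  60–81 m: Δρ/Δz = 0.661/21 = 0.031 kg m⁻⁴
  81–123 m: Δρ/Δz = 0.722/42 = 0.017 kg m⁻⁴
  123–151 m: Δρ/Δz = 0.791/28 = 0.028 kg m⁻⁴
The largest gradient is in the 41–60 m interval — the pycnocline.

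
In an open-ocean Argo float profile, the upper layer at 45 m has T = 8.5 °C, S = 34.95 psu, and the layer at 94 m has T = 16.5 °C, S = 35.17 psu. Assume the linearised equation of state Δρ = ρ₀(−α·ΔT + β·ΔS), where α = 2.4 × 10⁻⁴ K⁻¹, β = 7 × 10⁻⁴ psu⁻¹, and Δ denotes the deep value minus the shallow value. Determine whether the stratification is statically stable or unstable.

unstable

ΔT = 16.5 − 8.5 = +8.0 K and ΔS = 35.17 − 34.95 = +0.22 psu (deep − shallow).
−αΔT = -1.92 × 10⁻³; βΔS = 1.54 × 10⁻⁴; sum Δρ/ρ₀ = -1.766 × 10⁻³.
Δρ/ρ₀ < 0, so Δρ < 0: deeper water is lighter → statically unstable; the column would overturn.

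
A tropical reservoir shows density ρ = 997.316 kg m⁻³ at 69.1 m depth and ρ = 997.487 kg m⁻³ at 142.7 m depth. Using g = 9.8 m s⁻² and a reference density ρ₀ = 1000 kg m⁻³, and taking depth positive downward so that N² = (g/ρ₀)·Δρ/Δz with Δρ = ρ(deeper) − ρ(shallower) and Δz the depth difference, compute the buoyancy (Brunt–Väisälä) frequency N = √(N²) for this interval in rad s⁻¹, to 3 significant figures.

4.77 × 10⁻³ rad s⁻¹

Δρ = 997.487 − 997.316 = 0.171 kg m⁻³ over Δz = 142.7 − 69.1 = 73.6 m.
N² = (9.8/1000) × (0.171/73.6) = 2.2769 × 10⁻⁵ s⁻².
N = √(2.2769 × 10⁻⁵) = 4.7717 × 10⁻³ rad s⁻¹ ≈ 4.77 × 10⁻³ rad s⁻¹.
A positive N² confirms static stability across the interval.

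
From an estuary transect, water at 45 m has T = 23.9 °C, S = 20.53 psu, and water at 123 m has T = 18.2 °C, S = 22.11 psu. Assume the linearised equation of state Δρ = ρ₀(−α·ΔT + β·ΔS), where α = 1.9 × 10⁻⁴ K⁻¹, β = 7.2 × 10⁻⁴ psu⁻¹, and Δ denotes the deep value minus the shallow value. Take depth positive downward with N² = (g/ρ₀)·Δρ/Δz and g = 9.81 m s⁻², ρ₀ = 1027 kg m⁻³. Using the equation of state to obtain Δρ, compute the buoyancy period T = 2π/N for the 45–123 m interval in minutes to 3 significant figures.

ΔT = -5.7 K, ΔS = +1.58 psu (deep − shallow).
Δρ/ρ₀ = −αΔT + βΔS = 1.083 × 10⁻³ + 1.1376 × 10⁻³ = 2.2206 × 10⁻³, so Δρ ≈ 2.281 kg m⁻³.
N² = (g/ρ₀)·Δρ/Δz = g·(Δρ/ρ₀)/Δz = 9.81 × 2.2206 × 10⁻³ / 78 = 2.7928 × 10⁻⁴ s⁻².
N = √(2.7928 × 10⁻⁴) = 0.016712 rad s⁻¹ → T = 2π/N = 375.97 s = 6.2662 min ≈ 6.27 min.

6.27 min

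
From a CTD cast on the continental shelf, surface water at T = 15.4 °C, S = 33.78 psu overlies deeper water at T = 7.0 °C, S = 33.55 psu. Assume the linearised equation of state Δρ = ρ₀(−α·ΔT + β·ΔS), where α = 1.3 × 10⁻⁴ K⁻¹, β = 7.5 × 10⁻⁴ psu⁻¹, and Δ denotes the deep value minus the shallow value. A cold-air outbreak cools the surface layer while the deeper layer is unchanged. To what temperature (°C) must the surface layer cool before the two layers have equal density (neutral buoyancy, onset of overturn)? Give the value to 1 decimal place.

Neutral buoyancy requires Δρ = 0, i.e. −α(T_deep − T_surf′) + β(S_deep − S_surf) = 0.
T_surf′ = T_deep − (β/α)·ΔS = 7.0 − (7.5 × 10⁻⁴/1.3 × 10⁻⁴)·(-0.23) = 8.327 °C.
Cooling required: 15.4 − (8.327) = 7.073 °C.

8.3 °C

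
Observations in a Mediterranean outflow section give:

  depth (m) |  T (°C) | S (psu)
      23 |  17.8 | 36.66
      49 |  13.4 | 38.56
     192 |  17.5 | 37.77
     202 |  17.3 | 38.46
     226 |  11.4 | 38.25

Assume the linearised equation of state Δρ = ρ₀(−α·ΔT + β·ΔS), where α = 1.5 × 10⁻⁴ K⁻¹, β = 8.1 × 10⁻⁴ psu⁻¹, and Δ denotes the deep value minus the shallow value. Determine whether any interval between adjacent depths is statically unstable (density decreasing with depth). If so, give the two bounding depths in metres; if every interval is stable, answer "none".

49–192 m

Evaluate Δρ/ρ₀ = −αΔT + βΔS across each adjacent pair:
  23–49 m: −αΔT+βΔS = −(1.5 × 10⁻⁴)(-4.4)+(8.1 × 10⁻⁴)(+1.90) = 2.2 × 10⁻³ → stable
  49–192 m: −αΔT+βΔS = −(1.5 × 10⁻⁴)(+4.1)+(8.1 × 10⁻⁴)(-0.79) = -1.3 × 10⁻³ → UNSTABLE
  192–202 m: −αΔT+βΔS = −(1.5 × 10⁻⁴)(-0.2)+(8.1 × 10⁻⁴)(+0.69) = 5.9 × 10⁻⁴ → stable
  202–226 m: −αΔT+βΔS = −(1.5 × 10⁻⁴)(-5.9)+(8.1 × 10⁻⁴)(-0.21) = 7.1 × 10⁻⁴ → stable
The 49–192 m interval has Δρ < 0: lighter water underlies denser water.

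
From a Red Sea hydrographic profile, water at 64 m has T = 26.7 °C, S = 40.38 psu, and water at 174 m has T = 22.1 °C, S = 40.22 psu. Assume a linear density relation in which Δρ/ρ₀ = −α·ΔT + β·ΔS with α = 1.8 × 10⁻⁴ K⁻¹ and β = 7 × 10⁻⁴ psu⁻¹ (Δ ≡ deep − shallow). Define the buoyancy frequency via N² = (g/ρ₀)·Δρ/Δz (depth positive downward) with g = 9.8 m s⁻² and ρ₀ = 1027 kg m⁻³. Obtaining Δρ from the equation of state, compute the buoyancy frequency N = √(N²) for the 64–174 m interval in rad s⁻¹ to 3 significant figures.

7.99 × 10⁻³ rad s⁻¹

ΔT = -4.6 K, ΔS = -0.16 psu (deep − shallow).
Δρ/ρ₀ = −αΔT + βΔS = 8.28 × 10⁻⁴ − 1.12 × 10⁻⁴ = 7.16 × 10⁻⁴, so Δρ ≈ 0.7353 kg m⁻³.
N² = (g/ρ₀)·Δρ/Δz = g·(Δρ/ρ₀)/Δz = 9.8 × 7.16 × 10⁻⁴ / 110 = 6.3789 × 10⁻⁵ s⁻².
N = √(6.3789 × 10⁻⁵) = 7.9868 × 10⁻³ rad s⁻¹ ≈ 7.99 × 10⁻³ rad s⁻¹.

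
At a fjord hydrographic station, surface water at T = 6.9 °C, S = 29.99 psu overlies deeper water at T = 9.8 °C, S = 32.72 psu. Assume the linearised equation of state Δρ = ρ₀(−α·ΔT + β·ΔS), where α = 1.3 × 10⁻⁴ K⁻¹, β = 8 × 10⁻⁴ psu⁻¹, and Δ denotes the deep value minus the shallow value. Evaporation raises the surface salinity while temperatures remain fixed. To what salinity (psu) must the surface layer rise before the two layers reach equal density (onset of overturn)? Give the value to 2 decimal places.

Neutral buoyancy requires −α(T_deep − T_surf) + β(S_deep − S_surf′) = 0.
S_surf′ = S_deep − (α/β)·ΔT = 32.72 − (1.3 × 10⁻⁴/8 × 10⁻⁴)·(+2.9) = 32.2488 psu.
Increase required: 32.2488 − 29.99 = 2.2588 psu.

32.25 psu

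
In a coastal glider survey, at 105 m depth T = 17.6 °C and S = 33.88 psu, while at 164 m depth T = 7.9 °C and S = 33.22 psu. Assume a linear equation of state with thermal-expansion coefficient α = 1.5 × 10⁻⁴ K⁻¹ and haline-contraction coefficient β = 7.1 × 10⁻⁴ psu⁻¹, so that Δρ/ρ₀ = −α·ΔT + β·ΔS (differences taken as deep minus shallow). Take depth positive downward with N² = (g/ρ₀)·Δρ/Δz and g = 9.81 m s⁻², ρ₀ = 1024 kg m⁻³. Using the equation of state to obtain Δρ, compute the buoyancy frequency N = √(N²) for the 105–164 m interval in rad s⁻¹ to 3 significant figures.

0.0128 rad s⁻¹

ΔT = -9.7 K, ΔS = -0.66 psu (deep − shallow).
Δρ/ρ₀ = −αΔT + βΔS = 1.455 × 10⁻³ − 4.686 × 10⁻⁴ = 9.864 × 10⁻⁴, so Δρ ≈ 1.010 kg m⁻³.
N² = (g/ρ₀)·Δρ/Δz = g·(Δρ/ρ₀)/Δz = 9.81 × 9.864 × 10⁻⁴ / 59 = 1.6401 × 10⁻⁴ s⁻².
N = √(1.6401 × 10⁻⁴) = 0.012807 rad s⁻¹ ≈ 0.0128 rad s⁻¹.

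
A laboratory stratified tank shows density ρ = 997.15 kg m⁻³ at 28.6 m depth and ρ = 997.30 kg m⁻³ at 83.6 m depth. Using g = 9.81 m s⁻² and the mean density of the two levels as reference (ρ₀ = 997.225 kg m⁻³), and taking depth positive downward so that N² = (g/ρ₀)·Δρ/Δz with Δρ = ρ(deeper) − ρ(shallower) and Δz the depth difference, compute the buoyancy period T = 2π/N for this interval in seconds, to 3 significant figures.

1.21 × 10³ s

Δρ = 997.30 − 997.15 = 0.15 kg m⁻³ over Δz = 83.6 − 28.6 = 55 m.
N² = (9.81/997.225) × (0.15/55) = 2.6829 × 10⁻⁵ s⁻².
N = √(2.6829 × 10⁻⁵) = 5.1797 × 10⁻³ rad s⁻¹, so T = 2π/N = 1.2130 × 10³ s ≈ 1.21 × 10³ s.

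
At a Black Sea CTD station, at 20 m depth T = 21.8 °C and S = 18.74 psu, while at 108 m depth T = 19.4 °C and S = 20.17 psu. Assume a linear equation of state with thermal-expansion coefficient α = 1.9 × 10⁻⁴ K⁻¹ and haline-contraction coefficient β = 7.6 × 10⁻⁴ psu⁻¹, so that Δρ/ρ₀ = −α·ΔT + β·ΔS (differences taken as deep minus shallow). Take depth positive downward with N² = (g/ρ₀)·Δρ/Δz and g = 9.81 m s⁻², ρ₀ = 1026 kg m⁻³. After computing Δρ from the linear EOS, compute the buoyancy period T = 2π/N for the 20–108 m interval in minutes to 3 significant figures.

7.99 min

ΔT = -2.4 K, ΔS = +1.43 psu (deep − shallow).
Δρ/ρ₀ = −αΔT + βΔS = 4.56 × 10⁻⁴ + 1.0868 × 10⁻³ = 1.5428 × 10⁻³, so Δρ ≈ 1.583 kg m⁻³.
N² = (g/ρ₀)·Δρ/Δz = g·(Δρ/ρ₀)/Δz = 9.81 × 1.5428 × 10⁻³ / 88 = 1.7199 × 10⁻⁴ s⁻².
N = √(1.7199 × 10⁻⁴) = 0.013114 rad s⁻¹ → T = 2π/N = 479.12 s = 7.9853 min ≈ 7.99 min.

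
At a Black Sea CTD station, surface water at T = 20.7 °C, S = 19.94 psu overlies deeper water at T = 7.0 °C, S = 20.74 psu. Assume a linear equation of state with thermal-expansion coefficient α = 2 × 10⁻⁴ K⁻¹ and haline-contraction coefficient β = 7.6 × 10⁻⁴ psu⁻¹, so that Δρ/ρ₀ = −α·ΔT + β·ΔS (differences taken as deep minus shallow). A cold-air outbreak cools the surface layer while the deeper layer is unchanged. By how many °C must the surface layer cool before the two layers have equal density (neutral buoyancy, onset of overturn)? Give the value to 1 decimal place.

16.7 °C

Neutral buoyancy requires Δρ = 0, i.e. −α(T_deep − T_surf′) + β(S_deep − S_surf) = 0.
T_surf′ = T_deep − (β/α)·ΔS = 7.0 − (7.6 × 10⁻⁴/2 × 10⁻⁴)·(+0.80) = 3.960 °C.
Cooling required: 20.7 − (3.960) = 16.740 °C.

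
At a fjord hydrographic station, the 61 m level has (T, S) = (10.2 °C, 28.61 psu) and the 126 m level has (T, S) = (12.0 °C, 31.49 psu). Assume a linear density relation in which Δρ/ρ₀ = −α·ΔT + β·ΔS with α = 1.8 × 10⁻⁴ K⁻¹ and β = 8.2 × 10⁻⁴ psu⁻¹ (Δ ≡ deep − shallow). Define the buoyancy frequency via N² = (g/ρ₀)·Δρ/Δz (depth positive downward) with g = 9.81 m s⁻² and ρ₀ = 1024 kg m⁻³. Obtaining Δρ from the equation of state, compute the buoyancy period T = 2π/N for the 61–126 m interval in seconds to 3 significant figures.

358 s

ΔT = +1.8 K, ΔS = +2.88 psu (deep − shallow).
Δρ/ρ₀ = −αΔT + βΔS = -3.24 × 10⁻⁴ + 2.3616 × 10⁻³ = 2.0376 × 10⁻³, so Δρ ≈ 2.087 kg m⁻³.
N² = (g/ρ₀)·Δρ/Δz = g·(Δρ/ρ₀)/Δz = 9.81 × 2.0376 × 10⁻³ / 65 = 3.0752 × 10⁻⁴ s⁻².
N = √(3.0752 × 10⁻⁴) = 0.017536 rad s⁻¹ → T = 2π/N = 358.30 s ≈ 358 s.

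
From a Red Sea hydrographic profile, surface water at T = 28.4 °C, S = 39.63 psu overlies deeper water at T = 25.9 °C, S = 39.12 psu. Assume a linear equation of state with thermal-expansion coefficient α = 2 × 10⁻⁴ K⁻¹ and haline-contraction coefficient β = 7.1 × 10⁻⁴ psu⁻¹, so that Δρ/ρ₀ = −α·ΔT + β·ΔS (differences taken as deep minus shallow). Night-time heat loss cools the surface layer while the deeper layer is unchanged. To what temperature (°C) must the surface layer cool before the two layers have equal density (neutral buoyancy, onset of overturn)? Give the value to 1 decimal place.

Neutral buoyancy requires Δρ = 0, i.e. −α(T_deep − T_surf′) + β(S_deep − S_surf) = 0.
T_surf′ = T_deep − (β/α)·ΔS = 25.9 − (7.1 × 10⁻⁴/2 × 10⁻⁴)·(-0.51) = 27.710 °C.
Cooling required: 28.4 − (27.710) = 0.690 °C.

27.7 °C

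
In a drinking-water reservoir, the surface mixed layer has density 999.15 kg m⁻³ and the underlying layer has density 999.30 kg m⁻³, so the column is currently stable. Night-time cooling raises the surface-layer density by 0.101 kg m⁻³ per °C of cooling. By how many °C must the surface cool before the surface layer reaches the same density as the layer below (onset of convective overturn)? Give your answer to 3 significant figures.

1.49 °C

Density deficit of the surface layer: 999.30 − 999.15 = 0.15 kg m⁻³.
Required change = 0.15 / 0.101 = 1.49 °C.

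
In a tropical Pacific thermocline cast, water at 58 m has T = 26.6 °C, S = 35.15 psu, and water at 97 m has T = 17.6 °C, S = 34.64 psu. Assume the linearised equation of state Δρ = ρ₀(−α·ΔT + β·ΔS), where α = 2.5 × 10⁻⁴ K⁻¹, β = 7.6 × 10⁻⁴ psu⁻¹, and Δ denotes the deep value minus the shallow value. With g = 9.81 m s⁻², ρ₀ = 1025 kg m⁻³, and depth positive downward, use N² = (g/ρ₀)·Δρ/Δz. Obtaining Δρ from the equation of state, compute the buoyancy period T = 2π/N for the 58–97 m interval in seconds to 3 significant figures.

290 s

ΔT = -9.0 K, ΔS = -0.51 psu (deep − shallow).
Δρ/ρ₀ = −αΔT + βΔS = 2.25 × 10⁻³ − 3.876 × 10⁻⁴ = 1.8624 × 10⁻³, so Δρ ≈ 1.909 kg m⁻³.
N² = (g/ρ₀)·Δρ/Δz = g·(Δρ/ρ₀)/Δz = 9.81 × 1.8624 × 10⁻³ / 39 = 4.6847 × 10⁻⁴ s⁻².
N = √(4.6847 × 10⁻⁴) = 0.021644 rad s⁻¹ → T = 2π/N = 290.30 s ≈ 290 s.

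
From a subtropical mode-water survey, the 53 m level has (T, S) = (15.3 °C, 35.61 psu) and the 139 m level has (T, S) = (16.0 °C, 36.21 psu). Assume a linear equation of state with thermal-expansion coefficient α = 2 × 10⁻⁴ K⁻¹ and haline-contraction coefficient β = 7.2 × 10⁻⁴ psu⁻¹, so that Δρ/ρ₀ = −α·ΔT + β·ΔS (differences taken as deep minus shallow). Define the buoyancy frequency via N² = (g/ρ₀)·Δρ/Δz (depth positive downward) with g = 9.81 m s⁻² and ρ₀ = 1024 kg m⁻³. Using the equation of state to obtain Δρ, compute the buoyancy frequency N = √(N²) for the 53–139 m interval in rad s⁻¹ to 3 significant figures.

5.77 × 10⁻³ rad s⁻¹

ΔT = +0.7 K, ΔS = +0.60 psu (deep − shallow).
Δρ/ρ₀ = −αΔT + βΔS = -1.40 × 10⁻⁴ + 4.32 × 10⁻⁴ = 2.92 × 10⁻⁴, so Δρ ≈ 0.2990 kg m⁻³.
N² = (g/ρ₀)·Δρ/Δz = g·(Δρ/ρ₀)/Δz = 9.81 × 2.92 × 10⁻⁴ / 86 = 3.3308 × 10⁻⁵ s⁻².
N = √(3.3308 × 10⁻⁵) = 5.7713 × 10⁻³ rad s⁻¹ ≈ 5.77 × 10⁻³ rad s⁻¹.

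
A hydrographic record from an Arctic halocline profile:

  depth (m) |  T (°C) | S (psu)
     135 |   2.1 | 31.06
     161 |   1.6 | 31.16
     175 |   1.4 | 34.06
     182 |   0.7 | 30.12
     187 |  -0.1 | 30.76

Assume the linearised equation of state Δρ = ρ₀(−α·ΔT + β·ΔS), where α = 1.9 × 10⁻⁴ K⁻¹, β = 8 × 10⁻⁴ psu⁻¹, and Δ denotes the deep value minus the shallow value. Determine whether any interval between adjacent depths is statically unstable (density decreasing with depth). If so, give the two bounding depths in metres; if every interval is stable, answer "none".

175–182 m

Evaluate Δρ/ρ₀ = −αΔT + βΔS across each adjacent pair:
  135–161 m: −αΔT+βΔS = −(1.9 × 10⁻⁴)(-0.5)+(8 × 10⁻⁴)(+0.10) = 1.8 × 10⁻⁴ → stable
  161–175 m: −αΔT+βΔS = −(1.9 × 10⁻⁴)(-0.2)+(8 × 10⁻⁴)(+2.90) = 2.4 × 10⁻³ → stable
  175–182 m: −αΔT+βΔS = −(1.9 × 10⁻⁴)(-0.7)+(8 × 10⁻⁴)(-3.94) = -3.0 × 10⁻³ → UNSTABLE
  182–187 m: −αΔT+βΔS = −(1.9 × 10⁻⁴)(-0.8)+(8 × 10⁻⁴)(+0.64) = 6.6 × 10⁻⁴ → stable
The 175–182 m interval has Δρ < 0: lighter water underlies denser water.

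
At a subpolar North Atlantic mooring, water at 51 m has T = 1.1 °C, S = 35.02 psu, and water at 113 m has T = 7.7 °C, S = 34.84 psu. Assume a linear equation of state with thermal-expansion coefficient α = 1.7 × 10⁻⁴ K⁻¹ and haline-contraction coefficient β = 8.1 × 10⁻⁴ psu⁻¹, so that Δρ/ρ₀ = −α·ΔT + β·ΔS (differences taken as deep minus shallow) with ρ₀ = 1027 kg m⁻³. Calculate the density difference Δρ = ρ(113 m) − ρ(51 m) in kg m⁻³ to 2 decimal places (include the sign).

ΔT = +6.6 K, ΔS = -0.18 psu (deep − shallow).
Δρ/ρ₀ = −(1.7 × 10⁻⁴)(+6.6) + (8.1 × 10⁻⁴)(-0.18) = -1.2678 × 10⁻³.
Δρ = 1027 × (-1.2678 × 10⁻³) = -1.30 kg m⁻³.
Negative Δρ: lighter below, statically unstable.

-1.30 kg m⁻³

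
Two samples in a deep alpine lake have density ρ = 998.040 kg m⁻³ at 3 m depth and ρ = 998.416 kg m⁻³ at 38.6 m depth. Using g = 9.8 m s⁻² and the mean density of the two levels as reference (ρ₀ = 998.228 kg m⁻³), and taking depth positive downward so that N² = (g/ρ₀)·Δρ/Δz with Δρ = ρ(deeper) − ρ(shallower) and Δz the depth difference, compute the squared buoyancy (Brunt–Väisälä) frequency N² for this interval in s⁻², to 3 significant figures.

1.04 × 10⁻⁴ s⁻²

Δρ = 998.416 − 998.040 = 0.376 kg m⁻³ over Δz = 38.6 − 3 = 35.6 m.
N² = (9.8/998.228) × (0.376/35.6) = 1.0369 × 10⁻⁴ s⁻² ≈ 1.04 × 10⁻⁴ s⁻².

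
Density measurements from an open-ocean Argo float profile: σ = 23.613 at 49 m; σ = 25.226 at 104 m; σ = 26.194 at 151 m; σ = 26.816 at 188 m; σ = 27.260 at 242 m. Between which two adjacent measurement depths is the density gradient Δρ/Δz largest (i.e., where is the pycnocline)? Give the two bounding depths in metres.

49–104 m

Compute the density gradient over each adjacent pair:
  49–104 m: Δρ/Δz = 1.613/55 = 0.029 kg m⁻⁴
  104–151 m: Δρ/Δz = 0.968/47 = 0.021 kg m⁻⁴
  151–188 m: Δρ/Δz = 0.622/37 = 0.017 kg m⁻⁴
  188–242 m: Δρ/Δz = 0.444/54 = 8.2 × 10⁻³ kg m⁻⁴
The largest gradient is in the 49–104 m interval — the pycnocline.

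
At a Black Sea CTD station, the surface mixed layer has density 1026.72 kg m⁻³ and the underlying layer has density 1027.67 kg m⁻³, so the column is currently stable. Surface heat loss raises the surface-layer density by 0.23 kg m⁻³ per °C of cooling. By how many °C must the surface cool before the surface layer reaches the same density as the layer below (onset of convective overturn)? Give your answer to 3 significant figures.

Density deficit of the surface layer: 1027.67 − 1026.72 = 0.95 kg m⁻³.
Required change = 0.95 / 0.23 = 4.13 °C.

4.13 °C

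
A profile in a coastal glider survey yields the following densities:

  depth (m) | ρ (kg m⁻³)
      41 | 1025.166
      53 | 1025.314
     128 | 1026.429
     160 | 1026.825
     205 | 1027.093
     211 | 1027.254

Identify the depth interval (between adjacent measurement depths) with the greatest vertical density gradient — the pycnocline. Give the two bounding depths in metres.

Compute the density gradient over each adjacent pair:
  41–53 m: Δρ/Δz = 0.148/12 = 0.012 kg m⁻⁴
  53–128 m: Δρ/Δz = 1.115/75 = 0.015 kg m⁻⁴
  128–160 m: Δρ/Δz = 0.396/32 = 0.012 kg m⁻⁴
  160–205 m: Δρ/Δz = 0.268/45 = 6.0 × 10⁻³ kg m⁻⁴
  205–211 m: Δρ/Δz = 0.161/6 = 0.027 kg m⁻⁴
The largest gradient is in the 205–211 m interval — the pycnocline.

205–211 m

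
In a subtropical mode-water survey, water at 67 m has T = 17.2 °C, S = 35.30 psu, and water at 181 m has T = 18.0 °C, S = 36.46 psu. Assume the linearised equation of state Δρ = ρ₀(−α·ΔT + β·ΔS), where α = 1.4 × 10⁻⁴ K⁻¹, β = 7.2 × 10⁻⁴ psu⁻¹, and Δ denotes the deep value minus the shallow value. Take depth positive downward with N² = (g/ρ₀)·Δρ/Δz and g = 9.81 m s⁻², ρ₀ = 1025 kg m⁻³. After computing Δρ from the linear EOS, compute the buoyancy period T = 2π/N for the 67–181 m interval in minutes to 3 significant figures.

13.3 min

ΔT = +0.8 K, ΔS = +1.16 psu (deep − shallow).
Δρ/ρ₀ = −αΔT + βΔS = -1.12 × 10⁻⁴ + 8.352 × 10⁻⁴ = 7.232 × 10⁻⁴, so Δρ ≈ 0.7413 kg m⁻³.
N² = (g/ρ₀)·Δρ/Δz = g·(Δρ/ρ₀)/Δz = 9.81 × 7.232 × 10⁻⁴ / 114 = 6.2233 × 10⁻⁵ s⁻².
N = √(6.2233 × 10⁻⁵) = 7.8888 × 10⁻³ rad s⁻¹ → T = 2π/N = 796.47 s = 13.274 min ≈ 13.3 min.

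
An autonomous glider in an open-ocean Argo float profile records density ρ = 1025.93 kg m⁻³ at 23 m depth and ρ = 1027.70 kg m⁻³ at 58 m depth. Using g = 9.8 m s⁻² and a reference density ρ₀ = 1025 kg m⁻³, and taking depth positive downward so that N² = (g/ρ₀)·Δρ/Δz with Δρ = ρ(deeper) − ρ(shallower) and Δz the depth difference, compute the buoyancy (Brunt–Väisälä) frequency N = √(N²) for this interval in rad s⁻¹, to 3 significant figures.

0.0220 rad s⁻¹

Δρ = 1027.70 − 1025.93 = 1.77 kg m⁻³ over Δz = 58 − 23 = 35 m.
N² = (9.8/1025) × (1.77/35) = 4.8351 × 10⁻⁴ s⁻².
N = √(4.8351 × 10⁻⁴) = 0.021989 rad s⁻¹ ≈ 0.0220 rad s⁻¹.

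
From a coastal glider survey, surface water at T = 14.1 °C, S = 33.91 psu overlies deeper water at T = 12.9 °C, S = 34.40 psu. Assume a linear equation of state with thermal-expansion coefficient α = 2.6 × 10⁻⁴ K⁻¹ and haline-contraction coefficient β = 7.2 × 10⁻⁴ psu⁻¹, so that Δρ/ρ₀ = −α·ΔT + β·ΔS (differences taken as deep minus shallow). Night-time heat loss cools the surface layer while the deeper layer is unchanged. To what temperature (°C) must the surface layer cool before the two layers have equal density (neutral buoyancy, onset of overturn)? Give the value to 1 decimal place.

Neutral buoyancy requires Δρ = 0, i.e. −α(T_deep − T_surf′) + β(S_deep − S_surf) = 0.
T_surf′ = T_deep − (β/α)·ΔS = 12.9 − (7.2 × 10⁻⁴/2.6 × 10⁻⁴)·(+0.49) = 11.543 °C.
Cooling required: 14.1 − (11.543) = 2.557 °C.

11.5 °C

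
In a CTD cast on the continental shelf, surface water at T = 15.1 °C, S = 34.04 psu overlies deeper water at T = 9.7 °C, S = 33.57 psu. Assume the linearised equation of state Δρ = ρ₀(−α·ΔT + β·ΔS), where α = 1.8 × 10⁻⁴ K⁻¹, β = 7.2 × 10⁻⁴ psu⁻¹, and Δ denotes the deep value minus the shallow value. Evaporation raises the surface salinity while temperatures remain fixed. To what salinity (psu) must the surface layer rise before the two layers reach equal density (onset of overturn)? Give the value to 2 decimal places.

Neutral buoyancy requires −α(T_deep − T_surf) + β(S_deep − S_surf′) = 0.
S_surf′ = S_deep − (α/β)·ΔT = 33.57 − (1.8 × 10⁻⁴/7.2 × 10⁻⁴)·(-5.4) = 34.9200 psu.
Increase required: 34.9200 − 34.04 = 0.8800 psu.

34.92 psu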